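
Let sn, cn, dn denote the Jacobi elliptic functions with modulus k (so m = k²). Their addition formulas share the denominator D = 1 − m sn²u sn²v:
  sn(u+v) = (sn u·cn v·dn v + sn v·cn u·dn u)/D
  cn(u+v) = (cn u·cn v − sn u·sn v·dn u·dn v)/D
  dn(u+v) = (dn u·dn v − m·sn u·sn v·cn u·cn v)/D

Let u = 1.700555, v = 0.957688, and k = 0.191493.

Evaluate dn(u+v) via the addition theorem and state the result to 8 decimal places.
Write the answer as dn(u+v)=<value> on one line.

sn u = 0.9936297663076081, cn u = -0.1126937775899277, dn u = 0.9817311904757179
sn v = 0.8152872623257299, cn v = 0.5790567156068709, dn v = 0.9877378105559167
m = k² = 0.036669569049
D = 1 − m·sn²u·sn²v = 0.9759355296833986
dn(u+v) = (dn u·dn v − m·sn u·sn v·cn u·cn v)/D = 0.9716315000790405/0.9759355296833986 = 0.9955898422862478

dn(u+v)=0.99558984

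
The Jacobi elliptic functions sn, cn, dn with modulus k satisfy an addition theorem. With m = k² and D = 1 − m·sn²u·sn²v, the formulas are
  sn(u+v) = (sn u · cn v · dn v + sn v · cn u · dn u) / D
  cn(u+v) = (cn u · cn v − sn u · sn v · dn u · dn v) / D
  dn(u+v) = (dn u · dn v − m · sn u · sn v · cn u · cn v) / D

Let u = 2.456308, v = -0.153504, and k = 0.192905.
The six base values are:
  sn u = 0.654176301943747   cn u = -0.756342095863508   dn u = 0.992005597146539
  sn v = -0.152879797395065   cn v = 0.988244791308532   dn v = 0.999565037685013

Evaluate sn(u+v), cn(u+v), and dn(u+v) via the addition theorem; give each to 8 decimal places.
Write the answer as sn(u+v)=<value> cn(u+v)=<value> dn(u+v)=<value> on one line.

sn(u+v)=0.76119348 cn(u+v)=-0.64852485 dn(u+v)=0.98916055

m = k² = 0.037212339025
D = 1 − m·sn²u·sn²v = 0.9996277996469192
sn(u+v) = (sn u·cn v·dn v + sn v·cn u·dn u)/D = 0.7609101639665284/0.9996277996469192 = 0.7611934804487142
cn(u+v) = (cn u·cn v − sn u·sn v·dn u·dn v)/D = -0.648283472101034/0.9996277996469192 = -0.6485248532804067
dn(u+v) = (dn u·dn v − m·sn u·sn v·cn u·cn v)/D = 0.9887923839703254/0.9996277996469192 = 0.9891605498762429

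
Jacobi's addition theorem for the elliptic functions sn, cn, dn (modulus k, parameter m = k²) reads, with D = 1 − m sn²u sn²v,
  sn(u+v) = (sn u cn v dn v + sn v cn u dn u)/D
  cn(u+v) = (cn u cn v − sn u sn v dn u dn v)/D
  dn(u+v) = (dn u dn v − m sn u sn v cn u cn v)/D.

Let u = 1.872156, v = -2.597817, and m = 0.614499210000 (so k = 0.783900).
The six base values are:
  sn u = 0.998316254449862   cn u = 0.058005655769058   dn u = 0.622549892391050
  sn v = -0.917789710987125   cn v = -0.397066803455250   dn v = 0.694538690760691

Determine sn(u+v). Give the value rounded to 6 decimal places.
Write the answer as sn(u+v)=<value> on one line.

sn(u+v)=-0.637142

m = k² = 0.61449921
D = 1 − m·sn²u·sn²v = 0.484125592819728
sn(u+v) = (sn u·cn v·dn v + sn v·cn u·dn u)/D = -0.3084566023151735/0.484125592819728 = -0.6371416981254951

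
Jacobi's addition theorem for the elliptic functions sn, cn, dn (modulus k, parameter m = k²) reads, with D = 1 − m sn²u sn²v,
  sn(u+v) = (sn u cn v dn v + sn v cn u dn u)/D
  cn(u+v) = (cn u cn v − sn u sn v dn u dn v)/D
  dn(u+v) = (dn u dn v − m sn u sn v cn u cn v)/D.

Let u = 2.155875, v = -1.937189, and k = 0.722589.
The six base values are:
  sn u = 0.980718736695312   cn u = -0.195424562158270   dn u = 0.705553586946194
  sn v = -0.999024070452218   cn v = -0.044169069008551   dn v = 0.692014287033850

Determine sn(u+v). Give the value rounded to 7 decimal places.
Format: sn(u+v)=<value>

m = k² = 0.522134862921
D = 1 − m·sn²u·sn²v = 0.4987855979356083
sn(u+v) = (sn u·cn v·dn v + sn v·cn u·dn u)/D = 0.107771654300977/0.4987855979356083 = 0.2160680956848517

sn(u+v)=0.2160681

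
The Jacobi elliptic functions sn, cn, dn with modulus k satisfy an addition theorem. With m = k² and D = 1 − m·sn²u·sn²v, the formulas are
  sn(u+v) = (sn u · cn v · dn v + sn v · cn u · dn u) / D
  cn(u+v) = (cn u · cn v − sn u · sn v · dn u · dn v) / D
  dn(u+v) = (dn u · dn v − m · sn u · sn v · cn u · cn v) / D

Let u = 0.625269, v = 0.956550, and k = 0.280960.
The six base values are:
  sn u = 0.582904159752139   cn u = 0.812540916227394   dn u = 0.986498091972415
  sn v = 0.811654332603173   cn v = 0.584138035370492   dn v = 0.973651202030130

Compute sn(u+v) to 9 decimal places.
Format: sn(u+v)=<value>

sn(u+v)=0.999788446

m = k² = 0.0789385216
D = 1 − m·sn²u·sn²v = 0.9823304487445112
sn(u+v) = (sn u·cn v·dn v + sn v·cn u·dn u)/D = 0.9821226323754837/0.9823304487445112 = 0.9997884455589328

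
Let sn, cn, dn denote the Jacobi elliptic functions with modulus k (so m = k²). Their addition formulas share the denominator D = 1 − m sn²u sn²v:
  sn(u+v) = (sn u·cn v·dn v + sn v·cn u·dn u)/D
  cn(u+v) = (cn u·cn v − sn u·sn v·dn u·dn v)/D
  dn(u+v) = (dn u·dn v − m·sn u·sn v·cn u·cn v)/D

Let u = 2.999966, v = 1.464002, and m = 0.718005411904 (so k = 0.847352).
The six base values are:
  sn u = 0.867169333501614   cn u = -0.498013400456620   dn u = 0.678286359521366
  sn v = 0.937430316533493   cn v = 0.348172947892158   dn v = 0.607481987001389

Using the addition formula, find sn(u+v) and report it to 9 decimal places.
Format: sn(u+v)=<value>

m = k² = 0.718005411904
D = 1 − m·sn²u·sn²v = 0.525524787509991
sn(u+v) = (sn u·cn v·dn v + sn v·cn u·dn u)/D = -0.1332459864881441/0.525524787509991 = -0.2535484332137442

sn(u+v)=-0.253548433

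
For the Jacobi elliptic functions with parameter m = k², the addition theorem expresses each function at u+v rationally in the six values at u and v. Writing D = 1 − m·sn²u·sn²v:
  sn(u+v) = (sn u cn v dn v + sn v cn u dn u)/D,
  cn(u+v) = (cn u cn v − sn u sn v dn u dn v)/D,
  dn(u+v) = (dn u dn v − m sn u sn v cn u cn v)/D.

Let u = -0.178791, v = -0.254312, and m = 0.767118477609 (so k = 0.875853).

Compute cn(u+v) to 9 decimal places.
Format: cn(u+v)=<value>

sn u = -0.1771262971189973, cn u = 0.984188129815084, dn u = 0.987893028490695
sn v = -0.2495747001885473, cn v = 0.968355548869214, dn v = 0.9758166241999804
m = k² = 0.767118477609
D = 1 − m·sn²u·sn²v = 0.99850090330322
cn(u+v) = (cn u·cn v − sn u·sn v·dn u·dn v)/D = 0.9104291109995446/0.99850090330322 = 0.9117959813433136

cn(u+v)=0.911795981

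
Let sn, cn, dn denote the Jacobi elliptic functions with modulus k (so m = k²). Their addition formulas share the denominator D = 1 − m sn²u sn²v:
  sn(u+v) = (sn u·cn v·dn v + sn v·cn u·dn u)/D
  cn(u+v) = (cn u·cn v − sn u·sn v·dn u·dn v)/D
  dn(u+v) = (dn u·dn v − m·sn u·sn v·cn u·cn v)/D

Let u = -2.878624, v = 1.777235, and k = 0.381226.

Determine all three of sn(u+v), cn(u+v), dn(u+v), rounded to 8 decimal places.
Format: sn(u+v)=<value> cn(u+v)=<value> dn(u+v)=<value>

sn(u+v)=-0.88009396 cn(u+v)=0.47479955 dn(u+v)=0.94203497

sn u = -0.3766141968347053, cn u = -0.926370199619218, dn u = 0.9896394211151326
sn v = 0.991122074635974, cn v = -0.1329550043032713, dn v = 0.9258702921230352
m = k² = 0.145333263076
D = 1 − m·sn²u·sn²v = 0.979750574937364
sn(u+v) = (sn u·cn v·dn v + sn v·cn u·dn u)/D = -0.8622725661301301/0.979750574937364 = -0.8800939628795377
cn(u+v) = (cn u·cn v − sn u·sn v·dn u·dn v)/D = 0.4651851360366705/0.979750574937364 = 0.4747995540256866
dn(u+v) = (dn u·dn v − m·sn u·sn v·cn u·cn v)/D = 0.9229593038054522/0.979750574937364 = 0.9420349703438118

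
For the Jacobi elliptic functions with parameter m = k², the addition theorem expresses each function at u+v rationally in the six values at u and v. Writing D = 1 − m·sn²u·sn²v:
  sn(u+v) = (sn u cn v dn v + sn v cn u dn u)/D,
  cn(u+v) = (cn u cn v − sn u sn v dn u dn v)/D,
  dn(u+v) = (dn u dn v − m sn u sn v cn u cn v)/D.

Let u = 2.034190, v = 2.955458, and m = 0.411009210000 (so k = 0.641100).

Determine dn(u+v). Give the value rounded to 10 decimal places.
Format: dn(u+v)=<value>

dn(u+v)=0.7881261059

sn u = 0.981649236932642, cn u = -0.1906955050061793, dn u = 0.7771338672991504
sn v = 0.5649026796510886, cn v = -0.8251575380029074, dn v = 0.9321162913217781
m = k² = 0.41100921
D = 1 − m·sn²u·sn²v = 0.8736103561346057
dn(u+v) = (dn u·dn v − m·sn u·sn v·cn u·cn v)/D = 0.6885151280366813/0.8736103561346057 = 0.7881261058798564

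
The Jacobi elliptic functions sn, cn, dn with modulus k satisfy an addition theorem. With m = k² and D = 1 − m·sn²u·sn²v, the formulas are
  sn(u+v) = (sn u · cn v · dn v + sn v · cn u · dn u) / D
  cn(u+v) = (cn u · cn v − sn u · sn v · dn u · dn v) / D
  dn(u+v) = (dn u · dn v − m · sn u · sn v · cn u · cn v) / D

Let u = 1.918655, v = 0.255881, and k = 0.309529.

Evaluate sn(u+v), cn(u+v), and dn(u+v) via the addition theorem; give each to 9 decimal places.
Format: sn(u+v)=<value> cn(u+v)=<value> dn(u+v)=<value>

sn(u+v)=0.858314128 cn(u+v)=-0.513124602 dn(u+v)=0.964063170

sn u = 0.9572749936632781, cn u = -0.2891791598766601, dn u = 0.9550935657944357
sn v = 0.2528424417436398, cn v = 0.9675074674921709, dn v = 0.9969328205495151
m = k² = 0.095808201841
D = 1 − m·sn²u·sn²v = 0.9943872452095851
sn(u+v) = (sn u·cn v·dn v + sn v·cn u·dn u)/D = 0.8534966213663237/0.9943872452095851 = 0.8583141281005006
cn(u+v) = (cn u·cn v − sn u·sn v·dn u·dn v)/D = -0.5102445597473606/0.9943872452095851 = -0.5131246023170956
dn(u+v) = (dn u·dn v − m·sn u·sn v·cn u·cn v)/D = 0.9586521202762553/0.9943872452095851 = 0.9640631704544863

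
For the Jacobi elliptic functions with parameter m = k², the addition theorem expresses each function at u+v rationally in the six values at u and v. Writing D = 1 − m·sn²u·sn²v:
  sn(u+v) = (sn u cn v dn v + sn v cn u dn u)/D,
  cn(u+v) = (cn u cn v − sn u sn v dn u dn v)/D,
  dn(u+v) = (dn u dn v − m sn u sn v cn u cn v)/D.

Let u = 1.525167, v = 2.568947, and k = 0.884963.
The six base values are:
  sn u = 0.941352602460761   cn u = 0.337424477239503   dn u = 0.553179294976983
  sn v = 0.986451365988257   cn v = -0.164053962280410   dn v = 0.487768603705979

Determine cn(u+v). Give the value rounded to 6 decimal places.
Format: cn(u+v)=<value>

m = k² = 0.783159511369
D = 1 − m·sn²u·sn²v = 0.3246852446121271
cn(u+v) = (cn u·cn v − sn u·sn v·dn u·dn v)/D = -0.3059135290296392/0.3246852446121271 = -0.9421848824546589

cn(u+v)=-0.942185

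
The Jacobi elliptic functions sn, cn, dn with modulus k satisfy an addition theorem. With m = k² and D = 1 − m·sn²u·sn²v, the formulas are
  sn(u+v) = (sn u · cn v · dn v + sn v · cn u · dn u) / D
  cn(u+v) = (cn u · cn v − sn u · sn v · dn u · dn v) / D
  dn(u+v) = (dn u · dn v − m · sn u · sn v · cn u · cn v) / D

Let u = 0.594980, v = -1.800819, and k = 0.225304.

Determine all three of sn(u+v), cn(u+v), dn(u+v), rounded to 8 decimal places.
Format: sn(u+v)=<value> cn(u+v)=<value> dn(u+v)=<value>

sn(u+v)=-0.93013009 cn(u+v)=0.36723021 dn(u+v)=0.97779535

sn u = 0.5591175979743573, cn u = 0.8290883617777933, dn u = 0.9920338696323515
sn v = -0.9792261389727651, cn v = -0.202771222693189, dn v = 0.9753590324176898
m = k² = 0.050761892416
D = 1 − m·sn²u·sn²v = 0.9847836628182042
sn(u+v) = (sn u·cn v·dn v + sn v·cn u·dn u)/D = -0.9159769125407041/0.9847836628182042 = -0.9301300855452939
cn(u+v) = (cn u·cn v − sn u·sn v·dn u·dn v)/D = 0.3616423070466697/0.9847836628182042 = 0.3672302056796312
dn(u+v) = (dn u·dn v − m·sn u·sn v·cn u·cn v)/D = 0.9629168910970595/0.9847836628182042 = 0.9777953549121972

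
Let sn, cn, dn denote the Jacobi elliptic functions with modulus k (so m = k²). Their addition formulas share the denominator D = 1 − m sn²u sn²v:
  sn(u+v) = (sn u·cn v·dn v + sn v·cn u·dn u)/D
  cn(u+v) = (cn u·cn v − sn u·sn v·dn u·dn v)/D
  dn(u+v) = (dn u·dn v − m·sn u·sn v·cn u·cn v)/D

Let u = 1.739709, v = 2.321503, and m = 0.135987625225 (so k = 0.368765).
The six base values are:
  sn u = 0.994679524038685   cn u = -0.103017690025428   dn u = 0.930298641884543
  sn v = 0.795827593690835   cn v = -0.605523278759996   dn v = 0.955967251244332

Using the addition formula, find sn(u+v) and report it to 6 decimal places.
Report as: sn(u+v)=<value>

sn(u+v)=-0.712789

m = k² = 0.135987625225
D = 1 − m·sn²u·sn²v = 0.9147874165902321
sn(u+v) = (sn u·cn v·dn v + sn v·cn u·dn u)/D = -0.6520505132751049/0.9147874165902321 = -0.712789115208373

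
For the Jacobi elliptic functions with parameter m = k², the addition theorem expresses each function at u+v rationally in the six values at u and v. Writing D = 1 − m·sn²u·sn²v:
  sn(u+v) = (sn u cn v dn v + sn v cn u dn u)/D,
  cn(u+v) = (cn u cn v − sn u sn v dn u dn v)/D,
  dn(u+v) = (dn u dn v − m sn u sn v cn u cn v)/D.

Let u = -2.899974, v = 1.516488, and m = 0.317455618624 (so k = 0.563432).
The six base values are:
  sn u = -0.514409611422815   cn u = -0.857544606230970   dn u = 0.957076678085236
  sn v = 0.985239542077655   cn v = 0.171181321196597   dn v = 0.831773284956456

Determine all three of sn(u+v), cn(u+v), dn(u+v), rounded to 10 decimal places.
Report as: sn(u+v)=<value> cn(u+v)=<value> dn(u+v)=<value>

m = k² = 0.317455618624
D = 1 − m·sn²u·sn²v = 0.9184573475099653
sn(u+v) = (sn u·cn v·dn v + sn v·cn u·dn u)/D = -0.8818652284474837/0.9184573475099653 = -0.9601591525597931
cn(u+v) = (cn u·cn v − sn u·sn v·dn u·dn v)/D = 0.2566663555090704/0.9184573475099653 = 0.2794537560235323
dn(u+v) = (dn u·dn v − m·sn u·sn v·cn u·cn v)/D = 0.7724526003055735/0.9184573475099653 = 0.8410326319450478

sn(u+v)=-0.9601591526 cn(u+v)=0.2794537560 dn(u+v)=0.8410326319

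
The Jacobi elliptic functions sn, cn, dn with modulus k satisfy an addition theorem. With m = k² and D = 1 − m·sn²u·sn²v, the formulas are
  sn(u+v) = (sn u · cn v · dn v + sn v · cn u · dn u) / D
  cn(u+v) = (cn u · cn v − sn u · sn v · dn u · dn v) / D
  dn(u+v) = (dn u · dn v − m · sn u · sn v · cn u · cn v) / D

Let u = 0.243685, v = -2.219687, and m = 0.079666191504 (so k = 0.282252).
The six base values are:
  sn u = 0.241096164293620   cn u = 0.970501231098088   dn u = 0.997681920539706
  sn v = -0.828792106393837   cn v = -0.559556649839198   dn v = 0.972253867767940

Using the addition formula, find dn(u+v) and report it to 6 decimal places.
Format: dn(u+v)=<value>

dn(u+v)=0.964423

m = k² = 0.079666191504
D = 1 − m·sn²u·sn²v = 0.9968191303657053
dn(u+v) = (dn u·dn v − m·sn u·sn v·cn u·cn v)/D = 0.9613554022923805/0.9968191303657053 = 0.9644231064663515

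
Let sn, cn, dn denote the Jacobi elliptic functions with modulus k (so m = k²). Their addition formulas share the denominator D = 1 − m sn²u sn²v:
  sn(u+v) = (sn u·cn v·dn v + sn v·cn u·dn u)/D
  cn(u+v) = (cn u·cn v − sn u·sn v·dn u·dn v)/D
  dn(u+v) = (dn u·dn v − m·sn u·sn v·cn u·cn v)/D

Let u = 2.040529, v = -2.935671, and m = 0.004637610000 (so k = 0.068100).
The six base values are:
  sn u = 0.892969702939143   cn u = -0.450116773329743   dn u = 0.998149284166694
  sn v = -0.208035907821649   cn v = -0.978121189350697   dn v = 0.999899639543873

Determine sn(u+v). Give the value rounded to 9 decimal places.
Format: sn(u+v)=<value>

m = k² = 0.00463761
D = 1 − m·sn²u·sn²v = 0.999839954201717
sn(u+v) = (sn u·cn v·dn v + sn v·cn u·dn u)/D = -0.7798777801010019/0.999839954201717 = -0.7800026162423812

sn(u+v)=-0.780002616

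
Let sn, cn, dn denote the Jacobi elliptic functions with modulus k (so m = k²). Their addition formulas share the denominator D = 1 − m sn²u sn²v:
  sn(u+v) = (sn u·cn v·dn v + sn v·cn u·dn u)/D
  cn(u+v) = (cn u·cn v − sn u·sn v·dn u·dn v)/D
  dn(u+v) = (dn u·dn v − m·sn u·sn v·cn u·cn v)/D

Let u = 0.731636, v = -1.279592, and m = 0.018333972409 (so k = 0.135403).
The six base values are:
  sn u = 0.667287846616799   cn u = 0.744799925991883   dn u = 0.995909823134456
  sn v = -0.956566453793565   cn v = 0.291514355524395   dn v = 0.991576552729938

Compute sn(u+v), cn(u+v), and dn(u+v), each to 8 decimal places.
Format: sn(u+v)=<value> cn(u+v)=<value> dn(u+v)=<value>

m = k² = 0.018333972409
D = 1 − m·sn²u·sn²v = 0.9925301256560609
sn(u+v) = (sn u·cn v·dn v + sn v·cn u·dn u)/D = -0.5166511509194292/0.9925301256560609 = -0.5205395156927086
cn(u+v) = (cn u·cn v − sn u·sn v·dn u·dn v)/D = 0.8474595203244018/0.9925301256560609 = 0.8538375797553071
dn(u+v) = (dn u·dn v − m·sn u·sn v·cn u·cn v)/D = 0.99006171130829/0.9925301256560609 = 0.997513008135507

sn(u+v)=-0.52053952 cn(u+v)=0.85383758 dn(u+v)=0.99751301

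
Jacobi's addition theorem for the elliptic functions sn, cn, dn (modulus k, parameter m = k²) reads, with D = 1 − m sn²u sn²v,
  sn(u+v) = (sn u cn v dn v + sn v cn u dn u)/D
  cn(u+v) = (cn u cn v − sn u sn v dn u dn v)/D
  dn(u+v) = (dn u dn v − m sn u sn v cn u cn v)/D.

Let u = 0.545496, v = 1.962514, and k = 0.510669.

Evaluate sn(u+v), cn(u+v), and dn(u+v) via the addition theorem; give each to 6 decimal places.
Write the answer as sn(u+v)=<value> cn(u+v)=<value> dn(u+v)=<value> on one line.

sn(u+v)=0.751533 cn(u+v)=-0.659696 dn(u+v)=0.923423

sn u = 0.5131652810929437, cn u = 0.8582898078625891, dn u = 0.9650522337130647
sn v = 0.9728329677638771, cn v = -0.2315081355627211, dn v = 0.8678675551340681
m = k² = 0.260782827561
D = 1 − m·sn²u·sn²v = 0.9350064766343468
sn(u+v) = (sn u·cn v·dn v + sn v·cn u·dn u)/D = 0.7026878459605263/0.9350064766343468 = 0.7515325973889768
cn(u+v) = (cn u·cn v − sn u·sn v·dn u·dn v)/D = -0.6168199919648609/0.9350064766343468 = -0.6596959565298079
dn(u+v) = (dn u·dn v − m·sn u·sn v·cn u·cn v)/D = 0.8634062312238145/0.9350064766343468 = 0.923422727863592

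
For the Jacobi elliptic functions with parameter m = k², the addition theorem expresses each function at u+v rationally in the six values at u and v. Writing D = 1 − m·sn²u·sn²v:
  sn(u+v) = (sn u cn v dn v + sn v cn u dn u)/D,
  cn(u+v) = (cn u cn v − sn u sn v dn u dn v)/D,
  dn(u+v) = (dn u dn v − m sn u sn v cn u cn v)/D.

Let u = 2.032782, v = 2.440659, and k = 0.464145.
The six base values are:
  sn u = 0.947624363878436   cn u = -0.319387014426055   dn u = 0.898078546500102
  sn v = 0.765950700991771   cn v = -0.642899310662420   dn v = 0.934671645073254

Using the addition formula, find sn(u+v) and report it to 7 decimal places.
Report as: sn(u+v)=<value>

sn(u+v)=-0.8901580

m = k² = 0.215430581025
D = 1 − m·sn²u·sn²v = 0.8865037728499231
sn(u+v) = (sn u·cn v·dn v + sn v·cn u·dn u)/D = -0.789128431944588/0.8865037728499231 = -0.8901580073457625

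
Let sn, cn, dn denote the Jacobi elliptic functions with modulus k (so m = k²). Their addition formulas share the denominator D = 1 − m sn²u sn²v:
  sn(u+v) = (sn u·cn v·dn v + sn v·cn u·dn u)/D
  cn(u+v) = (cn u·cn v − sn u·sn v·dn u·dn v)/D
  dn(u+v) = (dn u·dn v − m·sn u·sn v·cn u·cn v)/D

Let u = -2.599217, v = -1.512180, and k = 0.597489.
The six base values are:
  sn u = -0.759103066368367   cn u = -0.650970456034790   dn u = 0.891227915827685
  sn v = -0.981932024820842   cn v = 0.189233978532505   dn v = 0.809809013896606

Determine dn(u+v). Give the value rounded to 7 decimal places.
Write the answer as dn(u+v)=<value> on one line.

m = k² = 0.356993105121
D = 1 − m·sn²u·sn²v = 0.8016536702539779
dn(u+v) = (dn u·dn v − m·sn u·sn v·cn u·cn v)/D = 0.7545039051596258/0.8016536702539779 = 0.941184370702857

dn(u+v)=0.9411844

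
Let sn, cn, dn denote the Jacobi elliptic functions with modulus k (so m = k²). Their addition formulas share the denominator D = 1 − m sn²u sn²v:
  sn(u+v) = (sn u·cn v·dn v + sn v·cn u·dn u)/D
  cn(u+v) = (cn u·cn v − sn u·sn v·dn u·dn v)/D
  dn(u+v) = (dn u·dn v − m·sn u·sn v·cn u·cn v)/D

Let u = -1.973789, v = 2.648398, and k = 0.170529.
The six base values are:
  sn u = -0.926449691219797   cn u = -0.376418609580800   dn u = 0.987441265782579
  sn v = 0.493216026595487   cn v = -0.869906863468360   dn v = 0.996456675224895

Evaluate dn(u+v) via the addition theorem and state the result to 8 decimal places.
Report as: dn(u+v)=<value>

m = k² = 0.029080139841
D = 1 − m·sn²u·sn²v = 0.9939282408950683
dn(u+v) = (dn u·dn v − m·sn u·sn v·cn u·cn v)/D = 0.9882935435928015/0.9939282408950683 = 0.9943308811738838

dn(u+v)=0.99433088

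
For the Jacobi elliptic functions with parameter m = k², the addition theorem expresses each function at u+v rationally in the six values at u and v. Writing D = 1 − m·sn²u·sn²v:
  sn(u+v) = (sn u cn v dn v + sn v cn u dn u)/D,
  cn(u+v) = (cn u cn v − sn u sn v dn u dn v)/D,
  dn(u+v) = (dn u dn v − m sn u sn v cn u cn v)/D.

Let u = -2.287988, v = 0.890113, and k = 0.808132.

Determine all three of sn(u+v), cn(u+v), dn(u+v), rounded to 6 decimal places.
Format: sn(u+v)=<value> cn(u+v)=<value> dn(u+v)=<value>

sn(u+v)=-0.930145 cn(u+v)=0.367192 dn(u+v)=0.659528

sn u = -0.9865448708080164, cn u = -0.1634907272061453, dn u = 0.6036380677262048
sn v = 0.7347810405362978, cn v = 0.678304373027622, dn v = 0.8046126239813342
m = k² = 0.653077329424
D = 1 − m·sn²u·sn²v = 0.656826157478681
sn(u+v) = (sn u·cn v·dn v + sn v·cn u·dn u)/D = -0.6109437978090267/0.656826157478681 = -0.9301453525453673
cn(u+v) = (cn u·cn v − sn u·sn v·dn u·dn v)/D = 0.2411810047804183/0.656826157478681 = 0.3671915346767329
dn(u+v) = (dn u·dn v − m·sn u·sn v·cn u·cn v)/D = 0.4331950716892809/0.656826157478681 = 0.6595277407223865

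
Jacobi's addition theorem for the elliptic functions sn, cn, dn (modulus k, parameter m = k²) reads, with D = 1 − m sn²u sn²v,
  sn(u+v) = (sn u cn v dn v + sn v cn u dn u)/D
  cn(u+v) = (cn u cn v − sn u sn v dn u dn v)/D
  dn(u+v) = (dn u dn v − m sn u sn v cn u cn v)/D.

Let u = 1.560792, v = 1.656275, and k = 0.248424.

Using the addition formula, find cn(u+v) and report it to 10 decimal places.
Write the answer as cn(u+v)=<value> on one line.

sn u = 0.9994214362356058, cn u = 0.03401165671882256, dn u = 0.9686882404024738
sn v = 0.9982908742774948, cn v = -0.05844082763167419, dn v = 0.968760182693583
m = k² = 0.061714483776
D = 1 − m·sn²u·sn²v = 0.9385674386191412
cn(u+v) = (cn u·cn v − sn u·sn v·dn u·dn v)/D = -0.9382683654056749/0.9385674386191412 = -0.9996813513859949

cn(u+v)=-0.9996813514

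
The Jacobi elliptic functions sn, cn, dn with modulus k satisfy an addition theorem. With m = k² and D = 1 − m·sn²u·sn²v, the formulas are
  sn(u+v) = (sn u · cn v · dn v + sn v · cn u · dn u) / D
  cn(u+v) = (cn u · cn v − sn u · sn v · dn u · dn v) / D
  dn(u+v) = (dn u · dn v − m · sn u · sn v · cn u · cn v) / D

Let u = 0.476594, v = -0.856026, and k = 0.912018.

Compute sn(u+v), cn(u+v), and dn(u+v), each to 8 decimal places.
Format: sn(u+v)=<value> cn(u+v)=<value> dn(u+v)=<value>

sn u = 0.4460652705719154, cn u = 0.8950004326197859, dn u = 0.9135085379500642
sn v = -0.7047078635132691, cn v = 0.7094975878060218, dn v = 0.766112699383713
m = k² = 0.831776832324
D = 1 − m·sn²u·sn²v = 0.917809451624684
sn(u+v) = (sn u·cn v·dn v + sn v·cn u·dn u)/D = -0.3337014221290158/0.917809451624684 = -0.363584643346509
cn(u+v) = (cn u·cn v − sn u·sn v·dn u·dn v)/D = 0.8549956434746762/0.917809451624684 = 0.9315611666029192
dn(u+v) = (dn u·dn v − m·sn u·sn v·cn u·cn v)/D = 0.8658812372011727/0.917809451624684 = 0.9434215736920237

sn(u+v)=-0.36358464 cn(u+v)=0.93156117 dn(u+v)=0.94342157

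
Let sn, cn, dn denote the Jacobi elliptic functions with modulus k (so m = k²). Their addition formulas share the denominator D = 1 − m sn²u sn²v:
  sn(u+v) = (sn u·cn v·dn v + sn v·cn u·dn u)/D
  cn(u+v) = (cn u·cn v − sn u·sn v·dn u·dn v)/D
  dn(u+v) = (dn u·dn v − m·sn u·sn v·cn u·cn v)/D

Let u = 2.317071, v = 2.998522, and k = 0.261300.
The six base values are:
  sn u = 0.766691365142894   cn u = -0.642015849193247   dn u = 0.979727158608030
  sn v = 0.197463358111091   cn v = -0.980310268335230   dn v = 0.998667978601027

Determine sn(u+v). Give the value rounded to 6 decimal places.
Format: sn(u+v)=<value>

sn(u+v)=-0.876170

m = k² = 0.06827769
D = 1 − m·sn²u·sn²v = 0.9984350769028792
sn(u+v) = (sn u·cn v·dn v + sn v·cn u·dn u)/D = -0.8747988007850849/0.9984350769028792 = -0.8761699393601926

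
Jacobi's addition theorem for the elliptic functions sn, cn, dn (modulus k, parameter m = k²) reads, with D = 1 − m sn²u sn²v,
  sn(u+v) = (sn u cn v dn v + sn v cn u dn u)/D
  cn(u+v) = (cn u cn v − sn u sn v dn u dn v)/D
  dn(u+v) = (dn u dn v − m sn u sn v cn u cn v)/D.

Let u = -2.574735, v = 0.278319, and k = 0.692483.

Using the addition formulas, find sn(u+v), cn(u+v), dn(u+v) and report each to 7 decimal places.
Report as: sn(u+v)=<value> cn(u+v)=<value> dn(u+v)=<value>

sn(u+v)=-0.9438012 cn(u+v)=-0.3305138 dn(u+v)=0.7568693

sn u = -0.850306298885626, cn u = -0.5262881321818196, dn u = 0.8082622587210713
sn v = 0.2731109049620578, cn v = 0.9619825536831766, dn v = 0.9819530861672902
m = k² = 0.479532705289
D = 1 − m·sn²u·sn²v = 0.9741388932163167
sn(u+v) = (sn u·cn v·dn v + sn v·cn u·dn u)/D = -0.9193934118293675/0.9741388932163167 = -0.9438011542623086
cn(u+v) = (cn u·cn v − sn u·sn v·dn u·dn v)/D = -0.321966360915959/0.9741388932163167 = -0.3305138139520555
dn(u+v) = (dn u·dn v − m·sn u·sn v·cn u·cn v)/D = 0.737295830851299/0.9741388932163167 = 0.7568693088692595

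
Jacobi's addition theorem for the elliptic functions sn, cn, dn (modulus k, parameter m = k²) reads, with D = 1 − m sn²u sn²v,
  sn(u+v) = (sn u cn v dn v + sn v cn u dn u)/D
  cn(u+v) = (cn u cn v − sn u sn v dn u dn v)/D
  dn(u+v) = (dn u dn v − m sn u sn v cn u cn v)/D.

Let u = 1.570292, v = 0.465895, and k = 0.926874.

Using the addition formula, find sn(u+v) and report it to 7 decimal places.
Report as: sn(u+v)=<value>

sn(u+v)=0.9893173

sn u = 0.9389679230460622, cn u = 0.3440047085296425, dn u = 0.4925132341523819
sn v = 0.4368891578874487, cn v = 0.8995153493523031, dn v = 0.9143427275738685
m = k² = 0.859095411876
D = 1 − m·sn²u·sn²v = 0.8554275814997684
sn(u+v) = (sn u·cn v·dn v + sn v·cn u·dn u)/D = 0.8462893146799667/0.8554275814997684 = 0.989317310994602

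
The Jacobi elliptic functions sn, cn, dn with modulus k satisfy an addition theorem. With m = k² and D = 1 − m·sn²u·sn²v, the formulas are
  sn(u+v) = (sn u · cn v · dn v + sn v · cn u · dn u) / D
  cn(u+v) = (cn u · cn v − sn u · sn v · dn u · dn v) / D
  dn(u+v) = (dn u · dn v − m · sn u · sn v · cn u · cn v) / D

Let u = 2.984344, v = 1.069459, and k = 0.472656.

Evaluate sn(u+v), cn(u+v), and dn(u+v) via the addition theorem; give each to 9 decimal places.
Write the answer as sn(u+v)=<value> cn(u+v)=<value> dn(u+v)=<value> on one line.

sn u = 0.3496708920870487, cn u = -0.936872599250852, dn u = 0.9862476818695428
sn v = 0.8590196236577708, cn v = 0.5119426590653115, dn v = 0.9138638447961919
m = k² = 0.223403694336
D = 1 − m·sn²u·sn²v = 0.9798434832501223
sn(u+v) = (sn u·cn v·dn v + sn v·cn u·dn u)/D = -0.6301321041595426/0.9798434832501223 = -0.6430946522901865
cn(u+v) = (cn u·cn v − sn u·sn v·dn u·dn v)/D = -0.7503511064662996/0.9798434832501223 = -0.7657866988892952
dn(u+v) = (dn u·dn v − m·sn u·sn v·cn u·cn v)/D = 0.9334811919181185/0.9798434832501223 = 0.9526839825701336

sn(u+v)=-0.643094652 cn(u+v)=-0.765786699 dn(u+v)=0.952683983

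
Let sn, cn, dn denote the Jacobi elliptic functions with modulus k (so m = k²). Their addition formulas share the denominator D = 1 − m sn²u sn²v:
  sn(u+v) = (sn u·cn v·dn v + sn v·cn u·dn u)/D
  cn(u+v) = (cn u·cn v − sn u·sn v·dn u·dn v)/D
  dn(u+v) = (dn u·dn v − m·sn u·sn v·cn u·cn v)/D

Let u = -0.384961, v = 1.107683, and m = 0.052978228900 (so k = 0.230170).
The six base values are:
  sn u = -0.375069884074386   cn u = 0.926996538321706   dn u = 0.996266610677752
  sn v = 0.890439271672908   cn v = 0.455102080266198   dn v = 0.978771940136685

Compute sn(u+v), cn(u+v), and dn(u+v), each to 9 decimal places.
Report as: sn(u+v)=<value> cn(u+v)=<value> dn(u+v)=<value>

sn(u+v)=0.659176116 cn(u+v)=0.751988596 dn(u+v)=0.988423119

m = k² = 0.0529782289
D = 1 − m·sn²u·sn²v = 0.9940907762399049
sn(u+v) = (sn u·cn v·dn v + sn v·cn u·dn u)/D = 0.6552808964720197/0.9940907762399049 = 0.6591761156366269
cn(u+v) = (cn u·cn v − sn u·sn v·dn u·dn v)/D = 0.7475449271609586/0.9940907762399049 = 0.7519885960399987
dn(u+v) = (dn u·dn v − m·sn u·sn v·cn u·cn v)/D = 0.9825823059369921/0.9940907762399049 = 0.9884231193186975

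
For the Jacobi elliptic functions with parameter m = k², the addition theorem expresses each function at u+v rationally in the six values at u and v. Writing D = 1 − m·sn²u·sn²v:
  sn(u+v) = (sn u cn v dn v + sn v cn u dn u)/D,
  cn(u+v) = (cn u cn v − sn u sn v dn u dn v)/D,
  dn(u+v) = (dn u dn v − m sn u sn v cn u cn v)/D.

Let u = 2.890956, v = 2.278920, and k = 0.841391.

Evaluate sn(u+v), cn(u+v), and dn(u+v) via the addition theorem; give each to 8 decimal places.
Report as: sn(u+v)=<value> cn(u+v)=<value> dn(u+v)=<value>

sn(u+v)=-0.78397286 cn(u+v)=-0.62079509 dn(u+v)=0.75159250

sn u = 0.8929918126604683, cn u = -0.4500729080064375, dn u = 0.6598979101818792
sn v = 0.9945926160103962, cn v = -0.1038533975255339, dn v = 0.5474455946986087
m = k² = 0.707938814881
D = 1 − m·sn²u·sn²v = 0.4415540572956818
sn(u+v) = (sn u·cn v·dn v + sn v·cn u·dn u)/D = -0.3461663990306663/0.4415540572956818 = -0.7839728642757318
cn(u+v) = (cn u·cn v − sn u·sn v·dn u·dn v)/D = -0.2741145922719544/0.4415540572956818 = -0.6207950934723187
dn(u+v) = (dn u·dn v − m·sn u·sn v·cn u·cn v)/D = 0.3318687163924717/0.4415540572956818 = 0.7515924967942021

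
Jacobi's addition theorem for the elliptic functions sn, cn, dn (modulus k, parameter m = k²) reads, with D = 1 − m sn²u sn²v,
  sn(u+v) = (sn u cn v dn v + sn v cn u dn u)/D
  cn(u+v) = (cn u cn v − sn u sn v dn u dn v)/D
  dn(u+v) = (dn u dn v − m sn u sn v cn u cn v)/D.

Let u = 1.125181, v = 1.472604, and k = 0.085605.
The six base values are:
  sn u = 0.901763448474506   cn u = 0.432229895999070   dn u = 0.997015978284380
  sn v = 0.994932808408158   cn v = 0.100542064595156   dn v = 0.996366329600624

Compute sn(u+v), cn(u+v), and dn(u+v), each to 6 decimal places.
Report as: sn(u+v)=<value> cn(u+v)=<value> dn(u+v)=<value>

sn(u+v)=0.522172 cn(u+v)=-0.852840 dn(u+v)=0.999000

m = k² = 0.007328216025
D = 1 − m·sn²u·sn²v = 0.9941011001434732
sn(u+v) = (sn u·cn v·dn v + sn v·cn u·dn u)/D = 0.5190921680700732/0.9941011001434732 = 0.5221724108293969
cn(u+v) = (cn u·cn v − sn u·sn v·dn u·dn v)/D = -0.8478091284922419/0.9941011001434732 = -0.8528399459269104
dn(u+v) = (dn u·dn v − m·sn u·sn v·cn u·cn v)/D = 0.9931074264920823/0.9941011001434732 = 0.9990004299851922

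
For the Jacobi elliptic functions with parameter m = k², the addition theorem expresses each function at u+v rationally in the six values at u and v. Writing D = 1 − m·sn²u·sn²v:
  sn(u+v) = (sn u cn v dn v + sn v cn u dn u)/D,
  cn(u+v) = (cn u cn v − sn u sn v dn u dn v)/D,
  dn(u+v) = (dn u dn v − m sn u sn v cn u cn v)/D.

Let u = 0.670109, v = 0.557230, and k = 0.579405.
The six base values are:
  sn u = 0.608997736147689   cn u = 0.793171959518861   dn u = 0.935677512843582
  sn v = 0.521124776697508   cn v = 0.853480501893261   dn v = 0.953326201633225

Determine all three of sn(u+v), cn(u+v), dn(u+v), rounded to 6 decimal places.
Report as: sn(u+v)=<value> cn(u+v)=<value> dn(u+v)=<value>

m = k² = 0.335710154025
D = 1 − m·sn²u·sn²v = 0.9661873446493342
sn(u+v) = (sn u·cn v·dn v + sn v·cn u·dn u)/D = 0.8822625640594618/0.9661873446493342 = 0.9131381909992499
cn(u+v) = (cn u·cn v − sn u·sn v·dn u·dn v)/D = 0.3938664151965173/0.9661873446493342 = 0.4076501491948917
dn(u+v) = (dn u·dn v − m·sn u·sn v·cn u·cn v)/D = 0.8198813861983939/0.9661873446493342 = 0.8485739238242246

sn(u+v)=0.913138 cn(u+v)=0.407650 dn(u+v)=0.848574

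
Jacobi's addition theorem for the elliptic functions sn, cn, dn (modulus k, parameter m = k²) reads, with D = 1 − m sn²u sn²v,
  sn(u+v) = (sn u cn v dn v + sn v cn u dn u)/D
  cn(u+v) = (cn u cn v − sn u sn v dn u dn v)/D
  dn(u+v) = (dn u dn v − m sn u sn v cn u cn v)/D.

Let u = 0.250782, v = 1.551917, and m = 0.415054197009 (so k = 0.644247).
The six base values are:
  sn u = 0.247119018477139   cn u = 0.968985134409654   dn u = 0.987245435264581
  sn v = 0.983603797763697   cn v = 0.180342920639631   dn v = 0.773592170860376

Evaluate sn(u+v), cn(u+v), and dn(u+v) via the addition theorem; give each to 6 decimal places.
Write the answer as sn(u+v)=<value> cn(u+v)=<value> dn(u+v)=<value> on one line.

m = k² = 0.415054197009
D = 1 − m·sn²u·sn²v = 0.9754779064847247
sn(u+v) = (sn u·cn v·dn v + sn v·cn u·dn u)/D = 0.975417151697641/0.9754779064847247 = 0.9999377179260753
cn(u+v) = (cn u·cn v − sn u·sn v·dn u·dn v)/D = -0.01088697450545282/0.9754779064847247 = -0.01116065718462615
dn(u+v) = (dn u·dn v − m·sn u·sn v·cn u·cn v)/D = 0.74609553924723/0.9754779064847247 = 0.7648512942091051

sn(u+v)=0.999938 cn(u+v)=-0.011161 dn(u+v)=0.764851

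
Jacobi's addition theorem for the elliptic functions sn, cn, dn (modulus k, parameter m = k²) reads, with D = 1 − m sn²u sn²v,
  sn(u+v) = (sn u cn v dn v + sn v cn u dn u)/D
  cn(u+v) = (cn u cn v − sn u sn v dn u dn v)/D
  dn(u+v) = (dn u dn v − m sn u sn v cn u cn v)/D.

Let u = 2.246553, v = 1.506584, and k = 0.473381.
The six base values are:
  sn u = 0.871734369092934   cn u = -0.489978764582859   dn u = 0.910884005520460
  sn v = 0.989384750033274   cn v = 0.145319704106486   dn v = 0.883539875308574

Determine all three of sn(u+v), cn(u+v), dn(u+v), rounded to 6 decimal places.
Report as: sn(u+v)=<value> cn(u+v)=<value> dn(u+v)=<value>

m = k² = 0.224089571161
D = 1 − m·sn²u·sn²v = 0.8333058314049536
sn(u+v) = (sn u·cn v·dn v + sn v·cn u·dn u)/D = -0.3296490959932256/0.8333058314049536 = -0.3955919706423237
cn(u+v) = (cn u·cn v − sn u·sn v·dn u·dn v)/D = -0.7653300478645472/0.8333058314049536 = -0.9184263676328783
dn(u+v) = (dn u·dn v − m·sn u·sn v·cn u·cn v)/D = 0.8185640629503896/0.8333058314049536 = 0.9823092940202886

sn(u+v)=-0.395592 cn(u+v)=-0.918426 dn(u+v)=0.982309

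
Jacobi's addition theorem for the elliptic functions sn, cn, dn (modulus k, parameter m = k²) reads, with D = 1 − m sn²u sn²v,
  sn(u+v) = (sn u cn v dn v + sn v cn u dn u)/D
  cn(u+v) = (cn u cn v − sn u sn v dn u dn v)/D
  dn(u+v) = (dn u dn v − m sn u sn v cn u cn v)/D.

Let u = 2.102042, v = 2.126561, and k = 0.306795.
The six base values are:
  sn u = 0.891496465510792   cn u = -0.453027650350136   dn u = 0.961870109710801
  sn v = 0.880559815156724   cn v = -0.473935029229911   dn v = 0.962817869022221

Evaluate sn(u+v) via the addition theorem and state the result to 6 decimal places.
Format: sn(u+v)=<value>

m = k² = 0.094123172025
D = 1 − m·sn²u·sn²v = 0.9419965894057256
sn(u+v) = (sn u·cn v·dn v + sn v·cn u·dn u)/D = -0.7905087757099591/0.9419965894057256 = -0.8391843289036374

sn(u+v)=-0.839184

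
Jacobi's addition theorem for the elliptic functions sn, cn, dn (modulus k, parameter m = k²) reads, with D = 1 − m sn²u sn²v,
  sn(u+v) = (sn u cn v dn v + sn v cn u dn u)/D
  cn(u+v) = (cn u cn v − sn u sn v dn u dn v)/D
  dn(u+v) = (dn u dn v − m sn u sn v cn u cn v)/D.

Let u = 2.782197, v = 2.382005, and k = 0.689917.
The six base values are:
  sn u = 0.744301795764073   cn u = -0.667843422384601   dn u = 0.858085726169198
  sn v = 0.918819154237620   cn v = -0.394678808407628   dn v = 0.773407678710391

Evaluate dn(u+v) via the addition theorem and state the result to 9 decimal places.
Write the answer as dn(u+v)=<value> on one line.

m = k² = 0.475985466889
D = 1 − m·sn²u·sn²v = 0.7773862904055097
dn(u+v) = (dn u·dn v − m·sn u·sn v·cn u·cn v)/D = 0.5778493046623904/0.7773862904055097 = 0.7433232509940015

dn(u+v)=0.743323251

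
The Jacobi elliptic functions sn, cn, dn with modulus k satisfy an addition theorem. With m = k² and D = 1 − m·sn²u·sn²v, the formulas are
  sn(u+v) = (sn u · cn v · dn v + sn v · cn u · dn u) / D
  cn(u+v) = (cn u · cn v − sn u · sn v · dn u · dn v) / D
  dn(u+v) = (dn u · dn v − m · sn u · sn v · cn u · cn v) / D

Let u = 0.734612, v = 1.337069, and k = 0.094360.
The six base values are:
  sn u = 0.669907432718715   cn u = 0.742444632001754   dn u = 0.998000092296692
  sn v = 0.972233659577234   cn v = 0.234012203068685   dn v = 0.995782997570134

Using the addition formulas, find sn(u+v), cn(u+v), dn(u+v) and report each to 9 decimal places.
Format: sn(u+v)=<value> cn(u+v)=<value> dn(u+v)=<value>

m = k² = 0.0089038096
D = 1 − m·sn²u·sn²v = 0.9962230019336686
sn(u+v) = (sn u·cn v·dn v + sn v·cn u·dn u)/D = 0.8764914983151833/0.9962230019336686 = 0.8798145561926531
cn(u+v) = (cn u·cn v − sn u·sn v·dn u·dn v)/D = -0.4735218294471074/0.9962230019336686 = -0.4753171012193069
dn(u+v) = (dn u·dn v − m·sn u·sn v·cn u·cn v)/D = 0.9927839797860496/0.9962230019336686 = 0.9965479394262691

sn(u+v)=0.879814556 cn(u+v)=-0.475317101 dn(u+v)=0.996547939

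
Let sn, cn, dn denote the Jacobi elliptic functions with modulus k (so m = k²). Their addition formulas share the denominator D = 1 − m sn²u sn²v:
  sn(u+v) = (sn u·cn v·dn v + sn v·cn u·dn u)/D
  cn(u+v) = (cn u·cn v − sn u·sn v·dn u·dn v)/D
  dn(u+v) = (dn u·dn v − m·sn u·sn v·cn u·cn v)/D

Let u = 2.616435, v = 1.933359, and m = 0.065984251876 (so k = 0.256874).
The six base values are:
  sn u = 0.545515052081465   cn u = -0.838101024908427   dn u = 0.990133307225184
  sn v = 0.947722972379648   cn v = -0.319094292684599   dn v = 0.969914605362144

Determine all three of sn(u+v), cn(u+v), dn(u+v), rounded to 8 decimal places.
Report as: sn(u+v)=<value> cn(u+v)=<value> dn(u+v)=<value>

sn(u+v)=-0.97243487 cn(u+v)=-0.23317467 dn(u+v)=0.96829920

m = k² = 0.065984251876
D = 1 − m·sn²u·sn²v = 0.9823633299782554
sn(u+v) = (sn u·cn v·dn v + sn v·cn u·dn u)/D = -0.9552843556052341/0.9823633299782554 = -0.9724348684985822
cn(u+v) = (cn u·cn v − sn u·sn v·dn u·dn v)/D = -0.2290622448633982/0.9823633299782554 = -0.2331746695679983
dn(u+v) = (dn u·dn v − m·sn u·sn v·cn u·cn v)/D = 0.9512216261833562/0.9823633299782554 = 0.9682991996499009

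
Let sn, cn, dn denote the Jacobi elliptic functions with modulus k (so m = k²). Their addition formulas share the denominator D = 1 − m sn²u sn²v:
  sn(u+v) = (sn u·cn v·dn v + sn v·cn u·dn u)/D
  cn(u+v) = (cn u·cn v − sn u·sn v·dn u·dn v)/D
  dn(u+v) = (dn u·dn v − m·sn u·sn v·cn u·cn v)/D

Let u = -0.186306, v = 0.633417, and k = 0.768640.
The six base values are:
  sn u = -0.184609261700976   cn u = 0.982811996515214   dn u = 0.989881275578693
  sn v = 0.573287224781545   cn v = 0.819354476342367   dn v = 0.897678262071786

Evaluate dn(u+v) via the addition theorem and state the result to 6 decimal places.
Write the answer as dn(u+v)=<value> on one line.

dn(u+v)=0.945202

m = k² = 0.5908074496
D = 1 − m·sn²u·sn²v = 0.993382446490844
dn(u+v) = (dn u·dn v − m·sn u·sn v·cn u·cn v)/D = 0.9389465861803389/0.993382446490844 = 0.9452015077347083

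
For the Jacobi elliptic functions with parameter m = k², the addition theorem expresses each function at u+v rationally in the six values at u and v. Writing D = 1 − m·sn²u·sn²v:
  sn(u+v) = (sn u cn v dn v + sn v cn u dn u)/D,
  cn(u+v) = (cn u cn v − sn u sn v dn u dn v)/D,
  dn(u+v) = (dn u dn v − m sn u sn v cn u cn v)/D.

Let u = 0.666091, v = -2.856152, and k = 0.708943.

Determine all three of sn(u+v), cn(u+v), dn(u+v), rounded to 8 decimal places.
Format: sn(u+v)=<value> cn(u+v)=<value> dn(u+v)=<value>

sn(u+v)=-0.97191037 cn(u+v)=-0.23535129 dn(u+v)=0.72473372

sn u = 0.6000837746388143, cn u = 0.7999371621666496, dn u = 0.9049935947204466
sn v = -0.7252359344231954, cn v = -0.6885004280472994, dn v = 0.8576997212696291
m = k² = 0.502600177249
D = 1 − m·sn²u·sn²v = 0.9048069953061256
sn(u+v) = (sn u·cn v·dn v + sn v·cn u·dn u)/D = -0.8793913039454449/0.9048069953061256 = -0.9719103726070533
cn(u+v) = (cn u·cn v − sn u·sn v·dn u·dn v)/D = -0.2129474895368089/0.9048069953061256 = -0.2353512855686553
dn(u+v) = (dn u·dn v − m·sn u·sn v·cn u·cn v)/D = 0.6557441371338962/0.9048069953061256 = 0.724733717285239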